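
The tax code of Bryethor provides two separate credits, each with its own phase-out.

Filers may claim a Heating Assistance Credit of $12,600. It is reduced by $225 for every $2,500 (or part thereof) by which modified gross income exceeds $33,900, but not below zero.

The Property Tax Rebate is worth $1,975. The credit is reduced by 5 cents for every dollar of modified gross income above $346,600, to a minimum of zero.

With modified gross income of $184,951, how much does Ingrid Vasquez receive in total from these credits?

$1,975

Heating Assistance Credit: income exceeds $33,900 by $151,051 → 61 increments × $225 = $13,725 ≥ base, so the credit is $0.
Property Tax Rebate: $184,951 is at or below the $346,600 threshold, so the full $1,975 applies.
Total: $0 + $1,975 = $1,975.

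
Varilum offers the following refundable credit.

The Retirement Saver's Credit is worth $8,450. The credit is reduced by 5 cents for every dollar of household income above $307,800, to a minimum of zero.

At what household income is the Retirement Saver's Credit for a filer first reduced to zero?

$476,800

The credit falls by 5% of each dollar above $307,800, so it reaches zero when the excess is $8,450 / 5% = $169,000: income = $307,800 + $169,000 = $476,800.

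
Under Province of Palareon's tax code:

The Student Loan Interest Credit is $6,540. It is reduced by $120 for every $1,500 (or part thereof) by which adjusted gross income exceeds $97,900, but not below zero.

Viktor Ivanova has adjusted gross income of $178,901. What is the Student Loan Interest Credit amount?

Student Loan Interest Credit: income exceeds $97,900 by $81,001 → 55 increments × $120 = $6,600 ≥ base, so the credit is $0.

$0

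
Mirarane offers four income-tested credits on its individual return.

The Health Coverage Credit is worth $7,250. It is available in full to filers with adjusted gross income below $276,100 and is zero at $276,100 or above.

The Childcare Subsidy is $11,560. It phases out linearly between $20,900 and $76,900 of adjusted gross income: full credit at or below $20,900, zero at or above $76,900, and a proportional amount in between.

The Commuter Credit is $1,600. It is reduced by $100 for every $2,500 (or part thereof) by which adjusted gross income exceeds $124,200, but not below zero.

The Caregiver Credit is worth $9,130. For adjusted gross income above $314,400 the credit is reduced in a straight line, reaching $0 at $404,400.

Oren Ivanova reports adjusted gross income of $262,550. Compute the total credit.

Health Coverage Credit: $262,550 is below the $276,100 cutoff, so the full $7,250 applies.
Childcare Subsidy: $262,550 is at or above $76,900, so the credit is $0.
Commuter Credit: income exceeds $124,200 by $138,350 → 56 increments × $100 = $5,600 ≥ base, so the credit is $0.
Caregiver Credit: $262,550 is at or below the $314,400 threshold, so the full $9,130 applies.
Total: $7,250 + $0 + $0 + $9,130 = $16,380.

$16,380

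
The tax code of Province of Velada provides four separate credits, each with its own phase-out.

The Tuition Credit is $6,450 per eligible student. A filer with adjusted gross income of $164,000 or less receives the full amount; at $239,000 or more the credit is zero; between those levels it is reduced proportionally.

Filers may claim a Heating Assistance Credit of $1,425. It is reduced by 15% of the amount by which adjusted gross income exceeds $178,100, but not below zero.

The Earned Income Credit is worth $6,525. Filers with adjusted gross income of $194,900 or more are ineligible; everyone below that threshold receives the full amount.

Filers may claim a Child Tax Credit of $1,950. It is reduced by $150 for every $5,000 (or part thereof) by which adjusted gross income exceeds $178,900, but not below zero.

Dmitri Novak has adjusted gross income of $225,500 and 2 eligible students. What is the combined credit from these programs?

$2,772

Tuition Credit: base = 2 × $6,450 = $12,900. $225,500 is $61,500 into a $75,000 phase-out range, leaving 13,500/75,000 of the credit: $12,900 × 13,500/75,000 = $2,322.
Heating Assistance Credit: 15% of the $47,400 excess over $178,100 is $7,110 ≥ base, so the credit is $0.
Earned Income Credit: $225,500 meets or exceeds the $194,900 cutoff, so the credit is $0.
Child Tax Credit: income exceeds $178,900 by $46,600, which is 10 full-or-partial $5,000 increments; reduction = 10 × $150 = $1,500, leaving $450.
Total: $2,322 + $0 + $0 + $450 = $2,772.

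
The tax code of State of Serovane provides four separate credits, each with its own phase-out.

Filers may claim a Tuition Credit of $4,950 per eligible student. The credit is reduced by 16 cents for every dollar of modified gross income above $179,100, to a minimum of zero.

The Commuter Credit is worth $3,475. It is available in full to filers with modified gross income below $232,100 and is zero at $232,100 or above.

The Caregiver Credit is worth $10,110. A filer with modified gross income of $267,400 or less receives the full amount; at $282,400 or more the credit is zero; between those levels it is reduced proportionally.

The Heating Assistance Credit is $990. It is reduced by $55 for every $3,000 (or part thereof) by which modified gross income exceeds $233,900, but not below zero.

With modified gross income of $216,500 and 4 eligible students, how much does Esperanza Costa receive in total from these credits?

Tuition Credit: base = 4 × $4,950 = $19,800. 16% of the $37,400 excess over $179,100 is $5,984; credit = $19,800 − $5,984 = $13,816.
Commuter Credit: $216,500 is below the $232,100 cutoff, so the full $3,475 applies.
Caregiver Credit: $216,500 is at or below the $267,400 threshold, so the full $10,110 applies.
Heating Assistance Credit: $216,500 is at or below the $233,900 threshold, so the full $990 applies.
Total: $13,816 + $3,475 + $10,110 + $990 = $28,391.

$28,391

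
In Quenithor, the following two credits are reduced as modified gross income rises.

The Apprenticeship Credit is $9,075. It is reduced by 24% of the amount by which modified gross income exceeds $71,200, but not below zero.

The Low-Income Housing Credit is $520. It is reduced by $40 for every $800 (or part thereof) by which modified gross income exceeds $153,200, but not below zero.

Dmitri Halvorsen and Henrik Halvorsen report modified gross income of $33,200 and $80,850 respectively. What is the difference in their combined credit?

$2,316

Dmitri ($33,200): Apprenticeship Credit: $33,200 is at or below the $71,200 threshold, so the full $9,075 applies. Low-Income Housing Credit: $33,200 is at or below the $153,200 threshold, so the full $520 applies. total $9,075 + $520 = $9,595
Henrik ($80,850): Apprenticeship Credit: 24% of the $9,650 excess over $71,200 is $2,316; credit = $9,075 − $2,316 = $6,759. Low-Income Housing Credit: $80,850 is at or below the $153,200 threshold, so the full $520 applies. total $6,759 + $520 = $7,279
Difference: |$9,595 − $7,279| = $2,316.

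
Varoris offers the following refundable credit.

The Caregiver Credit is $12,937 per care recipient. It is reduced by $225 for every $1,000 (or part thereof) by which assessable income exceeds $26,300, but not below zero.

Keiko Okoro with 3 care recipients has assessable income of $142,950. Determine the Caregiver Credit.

$12,486

Caregiver Credit: base = 3 × $12,937 = $38,811. income exceeds $26,300 by $116,650, which is 117 full-or-partial $1,000 increments; reduction = 117 × $225 = $26,325, leaving $12,486.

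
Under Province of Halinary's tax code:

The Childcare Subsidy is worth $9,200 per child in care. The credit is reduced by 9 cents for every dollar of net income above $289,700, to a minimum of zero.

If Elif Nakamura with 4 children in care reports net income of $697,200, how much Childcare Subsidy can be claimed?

$125

Childcare Subsidy: base = 4 × $9,200 = $36,800. 9% of the $407,500 excess over $289,700 is $36,675; credit = $36,800 − $36,675 = $125.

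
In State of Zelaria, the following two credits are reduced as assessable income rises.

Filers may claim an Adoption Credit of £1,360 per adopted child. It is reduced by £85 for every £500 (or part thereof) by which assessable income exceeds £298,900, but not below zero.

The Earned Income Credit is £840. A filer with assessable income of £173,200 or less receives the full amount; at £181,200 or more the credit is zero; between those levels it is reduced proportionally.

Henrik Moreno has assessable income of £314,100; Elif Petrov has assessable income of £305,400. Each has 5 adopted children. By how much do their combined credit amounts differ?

Henrik (£314,100): Adoption Credit: base = 5 × £1,360 = £6,800. income exceeds £298,900 by £15,200, which is 31 full-or-partial £500 increments; reduction = 31 × £85 = £2,635, leaving £4,165. Earned Income Credit: £314,100 is at or above £181,200, so the credit is £0. total £4,165 + £0 = £4,165
Elif (£305,400): Adoption Credit: base = 5 × £1,360 = £6,800. income exceeds £298,900 by £6,500, which is 13 full-or-partial £500 increments; reduction = 13 × £85 = £1,105, leaving £5,695. Earned Income Credit: £305,400 is at or above £181,200, so the credit is £0. total £5,695 + £0 = £5,695
Difference: |£4,165 − £5,695| = £1,530.

£1,530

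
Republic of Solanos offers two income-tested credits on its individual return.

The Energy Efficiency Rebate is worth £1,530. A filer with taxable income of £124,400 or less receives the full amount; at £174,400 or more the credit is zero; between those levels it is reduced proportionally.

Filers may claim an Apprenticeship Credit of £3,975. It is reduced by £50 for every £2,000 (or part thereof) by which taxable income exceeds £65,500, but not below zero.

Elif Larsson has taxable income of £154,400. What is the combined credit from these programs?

£2,337

Energy Efficiency Rebate: £154,400 is £30,000 into a £50,000 phase-out range, leaving 20,000/50,000 of the credit: £1,530 × 20,000/50,000 = £612.
Apprenticeship Credit: income exceeds £65,500 by £88,900, which is 45 full-or-partial £2,000 increments; reduction = 45 × £50 = £2,250, leaving £1,725.
Total: £612 + £1,725 = £2,337.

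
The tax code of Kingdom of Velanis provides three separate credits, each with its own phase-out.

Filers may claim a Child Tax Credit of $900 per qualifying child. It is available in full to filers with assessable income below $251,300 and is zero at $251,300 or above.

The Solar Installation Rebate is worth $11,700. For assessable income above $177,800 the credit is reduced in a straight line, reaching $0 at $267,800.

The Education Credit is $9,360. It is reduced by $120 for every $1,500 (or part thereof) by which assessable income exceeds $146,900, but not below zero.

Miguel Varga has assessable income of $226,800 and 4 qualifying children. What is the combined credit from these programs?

Child Tax Credit: base = 4 × $900 = $3,600. $226,800 is below the $251,300 cutoff, so the full $3,600 applies.
Solar Installation Rebate: $226,800 is $49,000 into a $90,000 phase-out range, leaving 41,000/90,000 of the credit: $11,700 × 41,000/90,000 = $5,330.
Education Credit: income exceeds $146,900 by $79,900, which is 54 full-or-partial $1,500 increments; reduction = 54 × $120 = $6,480, leaving $2,880.
Total: $3,600 + $5,330 + $2,880 = $11,810.

$11,810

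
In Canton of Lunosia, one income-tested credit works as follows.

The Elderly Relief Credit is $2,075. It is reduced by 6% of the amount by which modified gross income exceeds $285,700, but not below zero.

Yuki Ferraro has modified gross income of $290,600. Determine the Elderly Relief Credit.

$1,781

Elderly Relief Credit: 6% of the $4,900 excess over $285,700 is $294; credit = $2,075 − $294 = $1,781.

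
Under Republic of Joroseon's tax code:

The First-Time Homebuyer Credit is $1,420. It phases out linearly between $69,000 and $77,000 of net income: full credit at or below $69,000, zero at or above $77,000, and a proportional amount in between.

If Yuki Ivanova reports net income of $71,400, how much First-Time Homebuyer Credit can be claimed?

First-Time Homebuyer Credit: $71,400 is $2,400 into a $8,000 phase-out range, leaving 5,600/8,000 of the credit: $1,420 × 5,600/8,000 = $994.

$994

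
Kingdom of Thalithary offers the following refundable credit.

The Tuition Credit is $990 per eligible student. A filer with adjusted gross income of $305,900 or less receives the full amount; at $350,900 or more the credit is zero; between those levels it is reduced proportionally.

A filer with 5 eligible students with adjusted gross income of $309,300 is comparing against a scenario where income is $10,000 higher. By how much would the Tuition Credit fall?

At $309,300 — base = 5 × $990 = $4,950. $309,300 is $3,400 into a $45,000 phase-out range, leaving 41,600/45,000 of the credit: $4,950 × 41,600/45,000 = $4,576.
At $319,300 — base = 5 × $990 = $4,950. $319,300 is $13,400 into a $45,000 phase-out range, leaving 31,600/45,000 of the credit: $4,950 × 31,600/45,000 = $3,476.
Lost: $4,576 − $3,476 = $1,100.

$1,100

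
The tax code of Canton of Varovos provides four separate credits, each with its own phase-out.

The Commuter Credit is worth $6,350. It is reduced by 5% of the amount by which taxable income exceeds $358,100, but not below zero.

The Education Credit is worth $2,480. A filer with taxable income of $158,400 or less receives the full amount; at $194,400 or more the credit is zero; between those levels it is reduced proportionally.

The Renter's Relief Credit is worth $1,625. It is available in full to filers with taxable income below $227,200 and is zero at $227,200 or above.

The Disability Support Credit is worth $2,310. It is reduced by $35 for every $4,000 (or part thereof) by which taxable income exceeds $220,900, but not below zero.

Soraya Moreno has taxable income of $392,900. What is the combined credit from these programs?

$5,415

Commuter Credit: 5% of the $34,800 excess over $358,100 is $1,740; credit = $6,350 − $1,740 = $4,610.
Education Credit: $392,900 is at or above $194,400, so the credit is $0.
Renter's Relief Credit: $392,900 meets or exceeds the $227,200 cutoff, so the credit is $0.
Disability Support Credit: income exceeds $220,900 by $172,000, which is 43 full-or-partial $4,000 increments; reduction = 43 × $35 = $1,505, leaving $805.
Total: $4,610 + $0 + $0 + $805 = $5,415.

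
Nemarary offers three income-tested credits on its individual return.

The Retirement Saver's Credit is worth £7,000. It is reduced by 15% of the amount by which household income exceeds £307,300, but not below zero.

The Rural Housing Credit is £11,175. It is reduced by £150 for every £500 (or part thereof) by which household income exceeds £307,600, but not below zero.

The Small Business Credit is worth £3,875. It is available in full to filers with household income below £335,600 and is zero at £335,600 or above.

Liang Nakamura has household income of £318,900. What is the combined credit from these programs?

Retirement Saver's Credit: 15% of the £11,600 excess over £307,300 is £1,740; credit = £7,000 − £1,740 = £5,260.
Rural Housing Credit: income exceeds £307,600 by £11,300, which is 23 full-or-partial £500 increments; reduction = 23 × £150 = £3,450, leaving £7,725.
Small Business Credit: £318,900 is below the £335,600 cutoff, so the full £3,875 applies.
Total: £5,260 + £7,725 + £3,875 = £16,860.

£16,860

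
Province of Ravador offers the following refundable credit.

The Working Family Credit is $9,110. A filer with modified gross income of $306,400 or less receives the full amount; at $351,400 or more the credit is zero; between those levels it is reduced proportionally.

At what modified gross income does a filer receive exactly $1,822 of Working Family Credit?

$1,822 is 1,822/9,110 of the full $9,110, so 7,288/9,110 of the $45,000 range has been used: income = $306,400 + $45,000 × 7,288/9,110 = $342,400.

$342,400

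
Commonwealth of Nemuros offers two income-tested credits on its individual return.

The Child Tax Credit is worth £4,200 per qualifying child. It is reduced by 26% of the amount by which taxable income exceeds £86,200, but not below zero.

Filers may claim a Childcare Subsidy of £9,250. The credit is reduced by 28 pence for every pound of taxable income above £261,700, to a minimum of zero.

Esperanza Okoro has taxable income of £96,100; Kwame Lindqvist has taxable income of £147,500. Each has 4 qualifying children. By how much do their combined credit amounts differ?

£13,364

Esperanza (£96,100): Child Tax Credit: base = 4 × £4,200 = £16,800. 26% of the £9,900 excess over £86,200 is £2,574; credit = £16,800 − £2,574 = £14,226. Childcare Subsidy: £96,100 is at or below the £261,700 threshold, so the full £9,250 applies. total £14,226 + £9,250 = £23,476
Kwame (£147,500): Child Tax Credit: base = 4 × £4,200 = £16,800. 26% of the £61,300 excess over £86,200 is £15,938; credit = £16,800 − £15,938 = £862. Childcare Subsidy: £147,500 is at or below the £261,700 threshold, so the full £9,250 applies. total £862 + £9,250 = £10,112
Difference: |£23,476 − £10,112| = £13,364.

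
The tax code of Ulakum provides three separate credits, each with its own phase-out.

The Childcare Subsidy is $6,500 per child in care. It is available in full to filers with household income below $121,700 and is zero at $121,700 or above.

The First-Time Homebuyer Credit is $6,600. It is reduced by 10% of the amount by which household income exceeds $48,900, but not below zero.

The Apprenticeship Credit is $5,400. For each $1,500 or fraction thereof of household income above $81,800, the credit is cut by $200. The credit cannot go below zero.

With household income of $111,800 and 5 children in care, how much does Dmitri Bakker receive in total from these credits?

$34,210

Childcare Subsidy: base = 5 × $6,500 = $32,500. $111,800 is below the $121,700 cutoff, so the full $32,500 applies.
First-Time Homebuyer Credit: 10% of the $62,900 excess over $48,900 is $6,290; credit = $6,600 − $6,290 = $310.
Apprenticeship Credit: income exceeds $81,800 by $30,000, which is 20 full-or-partial $1,500 increments; reduction = 20 × $200 = $4,000, leaving $1,400.
Total: $32,500 + $310 + $1,400 = $34,210.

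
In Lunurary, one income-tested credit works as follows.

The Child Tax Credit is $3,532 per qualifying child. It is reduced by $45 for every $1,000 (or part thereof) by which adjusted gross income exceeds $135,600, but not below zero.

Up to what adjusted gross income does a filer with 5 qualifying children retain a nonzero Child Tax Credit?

Full credit = 5 × $3,532 = $17,660.
After 392 increments the reduction is 392 × $45 = $17,640, leaving $20; one more increment wipes it out. Increment 392 ends at excess 392 × $1,000 = $392,000, so the highest qualifying income is $135,600 + $392,000 = $527,600.

$527,600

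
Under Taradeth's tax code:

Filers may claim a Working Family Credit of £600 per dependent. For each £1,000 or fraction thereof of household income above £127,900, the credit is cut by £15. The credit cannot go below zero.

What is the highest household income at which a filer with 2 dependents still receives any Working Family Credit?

£206,900

Full credit = 2 × £600 = £1,200.
After 79 increments the reduction is 79 × £15 = £1,185, leaving £15; one more increment wipes it out. Increment 79 ends at excess 79 × £1,000 = £79,000, so the highest qualifying income is £127,900 + £79,000 = £206,900.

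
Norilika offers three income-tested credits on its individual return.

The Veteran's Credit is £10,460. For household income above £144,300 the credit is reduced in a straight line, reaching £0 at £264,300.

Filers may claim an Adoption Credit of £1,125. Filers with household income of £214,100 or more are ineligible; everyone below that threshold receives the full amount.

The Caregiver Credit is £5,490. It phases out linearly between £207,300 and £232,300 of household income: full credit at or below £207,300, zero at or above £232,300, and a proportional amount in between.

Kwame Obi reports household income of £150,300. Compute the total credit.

£16,552

Veteran's Credit: £150,300 is £6,000 into a £120,000 phase-out range, leaving 114,000/120,000 of the credit: £10,460 × 114,000/120,000 = £9,937.
Adoption Credit: £150,300 is below the £214,100 cutoff, so the full £1,125 applies.
Caregiver Credit: £150,300 is at or below the £207,300 threshold, so the full £5,490 applies.
Total: £9,937 + £1,125 + £5,490 = £16,552.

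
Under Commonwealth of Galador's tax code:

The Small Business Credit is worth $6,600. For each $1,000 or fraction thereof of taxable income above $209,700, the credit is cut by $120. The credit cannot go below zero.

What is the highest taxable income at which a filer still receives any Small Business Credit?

$263,700

After 54 increments the reduction is 54 × $120 = $6,480, leaving $120; one more increment wipes it out. Increment 54 ends at excess 54 × $1,000 = $54,000, so the highest qualifying income is $209,700 + $54,000 = $263,700.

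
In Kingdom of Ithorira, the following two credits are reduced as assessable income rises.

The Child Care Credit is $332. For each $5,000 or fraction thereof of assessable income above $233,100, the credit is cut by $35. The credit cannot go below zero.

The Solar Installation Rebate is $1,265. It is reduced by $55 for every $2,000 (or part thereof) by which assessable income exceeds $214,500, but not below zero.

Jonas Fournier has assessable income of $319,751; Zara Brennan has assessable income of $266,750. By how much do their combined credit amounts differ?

Jonas ($319,751): Child Care Credit: income exceeds $233,100 by $86,651 → 18 increments × $35 = $630 ≥ base, so the credit is $0. Solar Installation Rebate: income exceeds $214,500 by $105,251 → 53 increments × $55 = $2,915 ≥ base, so the credit is $0. total $0 + $0 = $0
Zara ($266,750): Child Care Credit: income exceeds $233,100 by $33,650, which is 7 full-or-partial $5,000 increments; reduction = 7 × $35 = $245, leaving $87. Solar Installation Rebate: income exceeds $214,500 by $52,250 → 27 increments × $55 = $1,485 ≥ base, so the credit is $0. total $87 + $0 = $87
Difference: |$0 − $87| = $87.

$87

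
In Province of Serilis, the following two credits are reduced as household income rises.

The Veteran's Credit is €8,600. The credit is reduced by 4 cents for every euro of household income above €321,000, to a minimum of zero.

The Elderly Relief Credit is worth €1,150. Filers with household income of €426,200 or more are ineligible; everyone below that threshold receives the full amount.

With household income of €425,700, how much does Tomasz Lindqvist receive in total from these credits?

€5,562

Veteran's Credit: 4% of the €104,700 excess over €321,000 is €4,188; credit = €8,600 − €4,188 = €4,412.
Elderly Relief Credit: €425,700 is below the €426,200 cutoff, so the full €1,150 applies.
Total: €4,412 + €1,150 = €5,562.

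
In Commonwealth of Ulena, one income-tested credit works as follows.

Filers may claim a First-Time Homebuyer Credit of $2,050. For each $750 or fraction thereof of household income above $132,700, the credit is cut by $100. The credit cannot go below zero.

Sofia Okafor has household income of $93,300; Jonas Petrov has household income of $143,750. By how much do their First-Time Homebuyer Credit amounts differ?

$1,500

Sofia ($93,300): First-Time Homebuyer Credit: $93,300 is at or below the $132,700 threshold, so the full $2,050 applies.
Jonas ($143,750): First-Time Homebuyer Credit: income exceeds $132,700 by $11,050, which is 15 full-or-partial $750 increments; reduction = 15 × $100 = $1,500, leaving $550.
Difference: |$2,050 − $550| = $1,500.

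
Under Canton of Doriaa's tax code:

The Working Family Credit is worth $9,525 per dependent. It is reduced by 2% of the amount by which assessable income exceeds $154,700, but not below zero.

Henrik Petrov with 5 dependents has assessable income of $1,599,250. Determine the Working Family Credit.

$18,734

Working Family Credit: base = 5 × $9,525 = $47,625. 2% of the $1,444,550 excess over $154,700 is $28,891; credit = $47,625 − $28,891 = $18,734.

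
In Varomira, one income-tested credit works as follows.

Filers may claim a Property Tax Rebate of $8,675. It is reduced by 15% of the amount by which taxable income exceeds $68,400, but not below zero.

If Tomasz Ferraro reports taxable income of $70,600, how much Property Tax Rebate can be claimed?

Property Tax Rebate: 15% of the $2,200 excess over $68,400 is $330; credit = $8,675 − $330 = $8,345.

$8,345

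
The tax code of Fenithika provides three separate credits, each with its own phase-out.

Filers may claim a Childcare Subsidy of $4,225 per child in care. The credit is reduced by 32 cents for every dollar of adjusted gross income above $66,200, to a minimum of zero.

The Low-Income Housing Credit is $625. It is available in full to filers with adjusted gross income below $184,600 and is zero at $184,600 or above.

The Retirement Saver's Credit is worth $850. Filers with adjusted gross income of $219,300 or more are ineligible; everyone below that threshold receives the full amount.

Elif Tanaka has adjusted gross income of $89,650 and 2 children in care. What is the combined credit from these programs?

Childcare Subsidy: base = 2 × $4,225 = $8,450. 32% of the $23,450 excess over $66,200 is $7,504; credit = $8,450 − $7,504 = $946.
Low-Income Housing Credit: $89,650 is below the $184,600 cutoff, so the full $625 applies.
Retirement Saver's Credit: $89,650 is below the $219,300 cutoff, so the full $850 applies.
Total: $946 + $625 + $850 = $2,421.

$2,421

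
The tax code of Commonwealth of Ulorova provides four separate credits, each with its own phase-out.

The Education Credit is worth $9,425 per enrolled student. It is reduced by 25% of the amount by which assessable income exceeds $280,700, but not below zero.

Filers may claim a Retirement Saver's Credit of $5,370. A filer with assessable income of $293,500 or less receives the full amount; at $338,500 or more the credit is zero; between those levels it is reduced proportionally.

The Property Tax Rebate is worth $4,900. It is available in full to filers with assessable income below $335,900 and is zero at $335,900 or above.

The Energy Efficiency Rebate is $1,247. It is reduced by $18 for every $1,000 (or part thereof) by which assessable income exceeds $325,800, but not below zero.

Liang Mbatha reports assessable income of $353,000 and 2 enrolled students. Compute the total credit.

Education Credit: base = 2 × $9,425 = $18,850. 25% of the $72,300 excess over $280,700 is $18,075; credit = $18,850 − $18,075 = $775.
Retirement Saver's Credit: $353,000 is at or above $338,500, so the credit is $0.
Property Tax Rebate: $353,000 meets or exceeds the $335,900 cutoff, so the credit is $0.
Energy Efficiency Rebate: income exceeds $325,800 by $27,200, which is 28 full-or-partial $1,000 increments; reduction = 28 × $18 = $504, leaving $743.
Total: $775 + $0 + $0 + $743 = $1,518.

$1,518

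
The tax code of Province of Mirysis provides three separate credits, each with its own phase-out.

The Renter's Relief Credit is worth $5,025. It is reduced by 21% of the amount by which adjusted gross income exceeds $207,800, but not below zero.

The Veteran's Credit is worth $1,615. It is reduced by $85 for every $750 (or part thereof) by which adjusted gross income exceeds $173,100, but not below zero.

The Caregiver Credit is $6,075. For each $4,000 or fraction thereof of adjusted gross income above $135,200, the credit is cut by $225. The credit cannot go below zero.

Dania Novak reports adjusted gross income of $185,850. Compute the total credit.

Renter's Relief Credit: $185,850 is at or below the $207,800 threshold, so the full $5,025 applies.
Veteran's Credit: income exceeds $173,100 by $12,750, which is 17 full-or-partial $750 increments; reduction = 17 × $85 = $1,445, leaving $170.
Caregiver Credit: income exceeds $135,200 by $50,650, which is 13 full-or-partial $4,000 increments; reduction = 13 × $225 = $2,925, leaving $3,150.
Total: $5,025 + $170 + $3,150 = $8,345.

$8,345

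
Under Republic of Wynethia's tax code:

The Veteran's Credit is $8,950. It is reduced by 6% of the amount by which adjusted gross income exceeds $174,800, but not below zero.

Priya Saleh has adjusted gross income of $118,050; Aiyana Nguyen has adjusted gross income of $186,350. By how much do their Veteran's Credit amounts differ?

Priya ($118,050): Veteran's Credit: $118,050 is at or below the $174,800 threshold, so the full $8,950 applies.
Aiyana ($186,350): Veteran's Credit: 6% of the $11,550 excess over $174,800 is $693; credit = $8,950 − $693 = $8,257.
Difference: |$8,950 − $8,257| = $693.

$693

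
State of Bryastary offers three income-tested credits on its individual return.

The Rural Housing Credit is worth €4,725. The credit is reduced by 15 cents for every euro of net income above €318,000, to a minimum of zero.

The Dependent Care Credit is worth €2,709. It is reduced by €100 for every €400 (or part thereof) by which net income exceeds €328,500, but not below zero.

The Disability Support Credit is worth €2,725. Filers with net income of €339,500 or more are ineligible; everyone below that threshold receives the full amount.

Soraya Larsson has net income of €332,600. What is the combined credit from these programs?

€6,869

Rural Housing Credit: 15% of the €14,600 excess over €318,000 is €2,190; credit = €4,725 − €2,190 = €2,535.
Dependent Care Credit: income exceeds €328,500 by €4,100, which is 11 full-or-partial €400 increments; reduction = 11 × €100 = €1,100, leaving €1,609.
Disability Support Credit: €332,600 is below the €339,500 cutoff, so the full €2,725 applies.
Total: €2,535 + €1,609 + €2,725 = €6,869.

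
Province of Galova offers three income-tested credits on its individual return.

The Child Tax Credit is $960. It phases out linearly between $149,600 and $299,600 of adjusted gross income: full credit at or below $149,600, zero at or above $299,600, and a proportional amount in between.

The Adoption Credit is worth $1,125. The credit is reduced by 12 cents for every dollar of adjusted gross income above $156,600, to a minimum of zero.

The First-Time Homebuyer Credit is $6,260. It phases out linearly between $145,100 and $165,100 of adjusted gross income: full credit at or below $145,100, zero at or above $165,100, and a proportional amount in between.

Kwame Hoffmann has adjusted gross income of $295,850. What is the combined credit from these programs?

$24

Child Tax Credit: $295,850 is $146,250 into a $150,000 phase-out range, leaving 3,750/150,000 of the credit: $960 × 3,750/150,000 = $24.
Adoption Credit: 12% of the $139,250 excess over $156,600 is $16,710 ≥ base, so the credit is $0.
First-Time Homebuyer Credit: $295,850 is at or above $165,100, so the credit is $0.
Total: $24 + $0 + $0 = $24.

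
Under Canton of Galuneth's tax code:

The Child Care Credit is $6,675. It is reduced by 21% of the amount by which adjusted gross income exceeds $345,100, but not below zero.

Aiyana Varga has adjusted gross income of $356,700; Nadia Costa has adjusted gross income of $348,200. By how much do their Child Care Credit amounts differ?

$1,785

Aiyana ($356,700): Child Care Credit: 21% of the $11,600 excess over $345,100 is $2,436; credit = $6,675 − $2,436 = $4,239.
Nadia ($348,200): Child Care Credit: 21% of the $3,100 excess over $345,100 is $651; credit = $6,675 − $651 = $6,024.
Difference: |$4,239 − $6,024| = $1,785.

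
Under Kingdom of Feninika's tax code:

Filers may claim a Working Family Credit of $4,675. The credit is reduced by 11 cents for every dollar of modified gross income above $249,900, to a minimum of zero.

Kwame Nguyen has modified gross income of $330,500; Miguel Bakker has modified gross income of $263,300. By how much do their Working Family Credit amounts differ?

Kwame ($330,500): Working Family Credit: 11% of the $80,600 excess over $249,900 is $8,866 ≥ base, so the credit is $0.
Miguel ($263,300): Working Family Credit: 11% of the $13,400 excess over $249,900 is $1,474; credit = $4,675 − $1,474 = $3,201.
Difference: |$0 − $3,201| = $3,201.

$3,201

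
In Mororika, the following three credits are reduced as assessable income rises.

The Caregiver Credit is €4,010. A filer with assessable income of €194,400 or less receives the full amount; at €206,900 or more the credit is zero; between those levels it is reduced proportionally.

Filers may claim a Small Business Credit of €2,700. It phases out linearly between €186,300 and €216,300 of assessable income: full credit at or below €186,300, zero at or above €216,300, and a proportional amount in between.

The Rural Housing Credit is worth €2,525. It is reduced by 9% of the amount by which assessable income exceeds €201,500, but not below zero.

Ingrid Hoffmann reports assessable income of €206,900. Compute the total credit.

Caregiver Credit: €206,900 is at or above €206,900, so the credit is €0.
Small Business Credit: €206,900 is €20,600 into a €30,000 phase-out range, leaving 9,400/30,000 of the credit: €2,700 × 9,400/30,000 = €846.
Rural Housing Credit: 9% of the €5,400 excess over €201,500 is €486; credit = €2,525 − €486 = €2,039.
Total: €0 + €846 + €2,039 = €2,885.

€2,885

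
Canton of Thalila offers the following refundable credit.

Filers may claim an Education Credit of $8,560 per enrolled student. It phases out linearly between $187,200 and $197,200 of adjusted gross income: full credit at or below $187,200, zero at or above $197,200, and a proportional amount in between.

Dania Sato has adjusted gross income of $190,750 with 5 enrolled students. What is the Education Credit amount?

$27,606

Education Credit: base = 5 × $8,560 = $42,800. $190,750 is $3,550 into a $10,000 phase-out range, leaving 6,450/10,000 of the credit: $42,800 × 6,450/10,000 = $27,606.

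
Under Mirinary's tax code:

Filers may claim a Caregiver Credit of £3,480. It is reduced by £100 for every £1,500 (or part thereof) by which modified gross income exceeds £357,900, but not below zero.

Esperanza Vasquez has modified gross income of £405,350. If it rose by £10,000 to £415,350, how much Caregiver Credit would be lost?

£280

At £405,350 — income exceeds £357,900 by £47,450, which is 32 full-or-partial £1,500 increments; reduction = 32 × £100 = £3,200, leaving £280.
At £415,350 — income exceeds £357,900 by £57,450 → 39 increments × £100 = £3,900 ≥ base, so the credit is £0.
Lost: £280 − £0 = £280.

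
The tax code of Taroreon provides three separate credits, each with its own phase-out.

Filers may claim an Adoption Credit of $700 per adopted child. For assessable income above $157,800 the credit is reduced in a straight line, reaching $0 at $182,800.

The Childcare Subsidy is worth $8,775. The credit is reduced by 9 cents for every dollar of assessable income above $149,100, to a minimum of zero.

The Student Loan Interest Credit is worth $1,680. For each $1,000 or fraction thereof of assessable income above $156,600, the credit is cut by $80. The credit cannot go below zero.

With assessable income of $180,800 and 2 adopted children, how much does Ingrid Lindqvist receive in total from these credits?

$6,034

Adoption Credit: base = 2 × $700 = $1,400. $180,800 is $23,000 into a $25,000 phase-out range, leaving 2,000/25,000 of the credit: $1,400 × 2,000/25,000 = $112.
Childcare Subsidy: 9% of the $31,700 excess over $149,100 is $2,853; credit = $8,775 − $2,853 = $5,922.
Student Loan Interest Credit: income exceeds $156,600 by $24,200 → 25 increments × $80 = $2,000 ≥ base, so the credit is $0.
Total: $112 + $5,922 + $0 = $6,034.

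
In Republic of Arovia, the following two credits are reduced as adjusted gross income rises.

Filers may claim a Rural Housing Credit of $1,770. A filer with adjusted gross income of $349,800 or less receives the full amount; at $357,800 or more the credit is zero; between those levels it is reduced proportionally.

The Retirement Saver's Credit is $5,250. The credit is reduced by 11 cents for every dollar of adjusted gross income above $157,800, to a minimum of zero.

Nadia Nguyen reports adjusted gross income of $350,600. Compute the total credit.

$1,593

Rural Housing Credit: $350,600 is $800 into a $8,000 phase-out range, leaving 7,200/8,000 of the credit: $1,770 × 7,200/8,000 = $1,593.
Retirement Saver's Credit: 11% of the $192,800 excess over $157,800 is $21,208 ≥ base, so the credit is $0.
Total: $1,593 + $0 = $1,593.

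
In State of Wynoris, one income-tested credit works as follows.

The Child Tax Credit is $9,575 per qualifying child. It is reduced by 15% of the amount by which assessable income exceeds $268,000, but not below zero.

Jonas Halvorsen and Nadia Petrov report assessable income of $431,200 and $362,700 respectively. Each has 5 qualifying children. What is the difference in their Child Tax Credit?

Jonas ($431,200): Child Tax Credit: base = 5 × $9,575 = $47,875. 15% of the $163,200 excess over $268,000 is $24,480; credit = $47,875 − $24,480 = $23,395.
Nadia ($362,700): Child Tax Credit: base = 5 × $9,575 = $47,875. 15% of the $94,700 excess over $268,000 is $14,205; credit = $47,875 − $14,205 = $33,670.
Difference: |$23,395 − $33,670| = $10,275.

$10,275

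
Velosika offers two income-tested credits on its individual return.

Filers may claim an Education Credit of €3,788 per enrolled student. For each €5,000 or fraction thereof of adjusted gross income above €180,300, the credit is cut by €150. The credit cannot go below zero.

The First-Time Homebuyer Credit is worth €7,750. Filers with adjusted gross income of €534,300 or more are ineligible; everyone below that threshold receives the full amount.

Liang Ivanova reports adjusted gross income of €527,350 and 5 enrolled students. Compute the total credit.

€16,190

Education Credit: base = 5 × €3,788 = €18,940. income exceeds €180,300 by €347,050, which is 70 full-or-partial €5,000 increments; reduction = 70 × €150 = €10,500, leaving €8,440.
First-Time Homebuyer Credit: €527,350 is below the €534,300 cutoff, so the full €7,750 applies.
Total: €8,440 + €7,750 = €16,190.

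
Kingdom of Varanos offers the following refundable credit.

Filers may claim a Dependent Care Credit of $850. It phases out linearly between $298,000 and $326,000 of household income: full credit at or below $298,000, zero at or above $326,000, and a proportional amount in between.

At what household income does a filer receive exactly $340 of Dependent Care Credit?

$340 is 340/850 of the full $850, so 510/850 of the $28,000 range has been used: income = $298,000 + $28,000 × 510/850 = $314,800.

$314,800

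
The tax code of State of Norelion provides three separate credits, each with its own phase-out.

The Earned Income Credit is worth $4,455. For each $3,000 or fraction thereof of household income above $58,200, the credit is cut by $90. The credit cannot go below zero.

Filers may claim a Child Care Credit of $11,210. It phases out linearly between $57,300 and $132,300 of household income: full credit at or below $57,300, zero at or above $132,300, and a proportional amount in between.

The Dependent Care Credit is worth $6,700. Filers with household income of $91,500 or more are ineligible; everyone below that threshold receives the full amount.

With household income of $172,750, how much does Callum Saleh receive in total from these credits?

Earned Income Credit: income exceeds $58,200 by $114,550, which is 39 full-or-partial $3,000 increments; reduction = 39 × $90 = $3,510, leaving $945.
Child Care Credit: $172,750 is at or above $132,300, so the credit is $0.
Dependent Care Credit: $172,750 meets or exceeds the $91,500 cutoff, so the credit is $0.
Total: $945 + $0 + $0 = $945.

$945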